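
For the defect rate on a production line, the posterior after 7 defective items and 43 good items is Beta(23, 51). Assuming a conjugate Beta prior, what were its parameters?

Beta(16, 8)

A Beta(α, β) prior with s successes and f failures in binomial data gives a Beta(α+s, β+f) posterior.
Subtract the data counts: 23−7=16, 51−43=8.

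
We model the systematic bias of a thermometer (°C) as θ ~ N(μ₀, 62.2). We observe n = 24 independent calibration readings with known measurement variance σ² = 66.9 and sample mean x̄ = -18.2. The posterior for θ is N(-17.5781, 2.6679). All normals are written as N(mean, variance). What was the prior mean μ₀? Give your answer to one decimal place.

The posterior mean is a precision-weighted average: μ_n = (τ₀μ₀ + τ_data·x̄)/(τ₀+τ_data), with τ₀=1/σ₀² and τ_data=n/σ².
Here τ₀ = 1/62.2 = 0.016077 and τ_data = 24/66.9 = 0.358744, so τ_n = 0.374821.
Rearranging for μ₀: μ₀ = (μ_n·τ_n − τ_data·x̄)/τ₀ = (-17.5781·0.374821 − 0.358744·-18.2) / 0.016077 = -0.059500/0.016077 ≈ -3.7.

μ₀ = -3.7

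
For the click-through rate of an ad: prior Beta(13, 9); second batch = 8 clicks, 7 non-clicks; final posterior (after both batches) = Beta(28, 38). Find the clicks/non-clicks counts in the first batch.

Sequential conjugate updates are equivalent to a single update on the pooled data, so total successes = posterior α − prior α and total failures = posterior β − prior β.
Total across both batches: 28−13=15 clicks, 38−9=29 non-clicks.
Subtract the second batch: 15−8=7 clicks and 29−7=22 non-clicks.

7 clicks and 22 non-clicks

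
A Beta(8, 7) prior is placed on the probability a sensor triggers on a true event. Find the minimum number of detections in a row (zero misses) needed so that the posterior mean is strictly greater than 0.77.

k = 16

After k detections and 0 misses the posterior is Beta(8+k, 7), with mean (8+k)/(8+7+k).
Set (8+k)/(15+k) > 0.77 and solve: k > (0.77·15 − 8)/(1 − 0.77) = 15.435.
The smallest integer exceeding 15.435 is 16.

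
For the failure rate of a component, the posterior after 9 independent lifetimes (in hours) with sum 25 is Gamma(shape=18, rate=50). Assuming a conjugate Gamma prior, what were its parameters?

For an exponential likelihood with a Gamma(α, β) prior on the rate, n observations with total T give posterior Gamma(α+n, β+T).
So α = 18 − 9 = 9 and β = 50 − 25 = 25.

Gamma(shape=9, rate=25)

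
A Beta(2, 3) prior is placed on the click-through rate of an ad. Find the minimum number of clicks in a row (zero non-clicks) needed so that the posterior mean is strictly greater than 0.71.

After k clicks and 0 non-clicks the posterior is Beta(2+k, 3), with mean (2+k)/(2+3+k).
Set (2+k)/(5+k) > 0.71 and solve: k > (0.71·5 − 2)/(1 − 0.71) = 5.345.
The smallest integer exceeding 5.345 is 6, and checking k=6: (8)/(11) = 0.7273 > 0.71.

k = 6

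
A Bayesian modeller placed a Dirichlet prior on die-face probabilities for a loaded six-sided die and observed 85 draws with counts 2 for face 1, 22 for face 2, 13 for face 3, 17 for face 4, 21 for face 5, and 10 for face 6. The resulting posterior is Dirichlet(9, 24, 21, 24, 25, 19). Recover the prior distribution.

Dirichlet(7, 2, 8, 7, 4, 9)

For a Dirichlet(α) prior with multinomial counts c, the posterior is Dirichlet(α + c) componentwise.
Subtract each count from the matching posterior parameter: 9−2=7, 24−22=2, 21−13=8, 24−17=7, 25−21=4, 19−10=9.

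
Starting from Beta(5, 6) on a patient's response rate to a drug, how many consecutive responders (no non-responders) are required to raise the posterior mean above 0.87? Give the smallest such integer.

k = 36

After k responders and 0 non-responders the posterior is Beta(5+k, 6), with mean (5+k)/(5+6+k).
Set (5+k)/(11+k) > 0.87 and solve: k > (0.87·11 − 5)/(1 − 0.87) = 35.154.
The smallest integer exceeding 35.154 is 36.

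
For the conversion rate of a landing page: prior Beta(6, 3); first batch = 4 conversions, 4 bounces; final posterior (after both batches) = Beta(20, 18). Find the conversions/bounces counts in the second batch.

Sequential conjugate updates are equivalent to a single update on the pooled data, so total successes = posterior α − prior α and total failures = posterior β − prior β.
Total across both batches: 20−6=14 conversions, 18−3=15 bounces.
Subtract the first batch: 14−4=10 conversions and 15−4=11 bounces.

10 conversions and 11 bounces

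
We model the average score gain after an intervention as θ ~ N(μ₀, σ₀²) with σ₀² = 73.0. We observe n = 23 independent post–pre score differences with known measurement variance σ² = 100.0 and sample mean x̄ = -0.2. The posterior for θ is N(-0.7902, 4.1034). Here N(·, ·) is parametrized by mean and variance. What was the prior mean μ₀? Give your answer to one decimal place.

μ₀ = -10.7

The posterior mean is a precision-weighted average: μ_n = (τ₀μ₀ + τ_data·x̄)/(τ₀+τ_data), with τ₀=1/σ₀² and τ_data=n/σ².
Here τ₀ = 1/73.0 = 0.013699 and τ_data = 23/100.0 = 0.230000, so τ_n = 0.243699.
Rearranging for μ₀: μ₀ = (μ_n·τ_n − τ_data·x̄)/τ₀ = (-0.7902·0.243699 − 0.230000·-0.2) / 0.013699 = -0.146571/0.013699 ≈ -10.7.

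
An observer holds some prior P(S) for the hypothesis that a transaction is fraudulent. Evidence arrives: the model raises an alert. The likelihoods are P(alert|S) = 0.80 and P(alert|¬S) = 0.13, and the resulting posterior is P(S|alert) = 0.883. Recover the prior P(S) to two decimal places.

In odds form, posterior odds = prior odds × likelihood ratio, so prior odds = posterior odds ÷ LR.
Posterior odds = 0.883/(1−0.883) = 7.5470. LR = 0.80/0.13 = 6.1538.
Prior odds = 7.5470/6.1538 = 1.2264, so P(S) = 1.2264/(1+1.2264) ≈ 0.55.

P(S) = 0.55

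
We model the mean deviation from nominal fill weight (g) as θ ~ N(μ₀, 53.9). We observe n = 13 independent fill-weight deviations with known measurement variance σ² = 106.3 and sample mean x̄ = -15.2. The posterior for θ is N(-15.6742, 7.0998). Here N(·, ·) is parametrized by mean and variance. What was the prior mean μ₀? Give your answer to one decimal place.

μ₀ = -18.8

With known observation variance, the Normal–Normal posterior has precision τ_n = τ₀ + n/σ² and mean μ_n = (τ₀μ₀ + (n/σ²)x̄)/τ_n.
Here τ₀ = 1/53.9 = 0.018553 and τ_data = 13/106.3 = 0.122295, so τ_n = 0.140848.
Rearranging for μ₀: μ₀ = (μ_n·τ_n − τ_data·x̄)/τ₀ = (-15.6742·0.140848 − 0.122295·-15.2) / 0.018553 = -0.348796/0.018553 ≈ -18.8.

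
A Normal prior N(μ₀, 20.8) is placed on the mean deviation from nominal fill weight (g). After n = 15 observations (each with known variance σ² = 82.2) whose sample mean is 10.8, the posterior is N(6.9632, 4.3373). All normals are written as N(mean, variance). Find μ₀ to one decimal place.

μ₀ = -7.6

The posterior mean is a precision-weighted average: μ_n = (τ₀μ₀ + τ_data·x̄)/(τ₀+τ_data), with τ₀=1/σ₀² and τ_data=n/σ².
Here τ₀ = 1/20.8 = 0.048077 and τ_data = 15/82.2 = 0.182482, so τ_n = 0.230559.
Rearranging for μ₀: μ₀ = (μ_n·τ_n − τ_data·x̄)/τ₀ = (6.9632·0.230559 − 0.182482·10.8) / 0.048077 = -0.365377/0.048077 ≈ -7.6.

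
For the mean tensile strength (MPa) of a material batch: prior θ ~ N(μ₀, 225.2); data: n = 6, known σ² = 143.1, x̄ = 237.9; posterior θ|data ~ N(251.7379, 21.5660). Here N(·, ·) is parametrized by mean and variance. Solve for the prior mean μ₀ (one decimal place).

μ₀ = 382.4

The posterior mean is a precision-weighted average: μ_n = (τ₀μ₀ + τ_data·x̄)/(τ₀+τ_data), with τ₀=1/σ₀² and τ_data=n/σ².
Here τ₀ = 1/225.2 = 0.004440 and τ_data = 6/143.1 = 0.041929, so τ_n = 0.046369.
Rearranging for μ₀: μ₀ = (μ_n·τ_n − τ_data·x̄)/τ₀ = (251.7379·0.046369 − 0.041929·237.9) / 0.004440 = 1.697926/0.004440 ≈ 382.4.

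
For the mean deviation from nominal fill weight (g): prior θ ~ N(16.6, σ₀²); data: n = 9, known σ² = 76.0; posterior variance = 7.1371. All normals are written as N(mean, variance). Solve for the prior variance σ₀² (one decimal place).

Posterior precision equals prior precision plus data precision: 1/σ_n² = 1/σ₀² + n/σ².
So 1/σ₀² = 1/7.1371 − 9/76.0 = 0.140113 − 0.118421 = 0.021692.
Hence σ₀² = 1/0.021692 ≈ 46.1.

σ₀² = 46.1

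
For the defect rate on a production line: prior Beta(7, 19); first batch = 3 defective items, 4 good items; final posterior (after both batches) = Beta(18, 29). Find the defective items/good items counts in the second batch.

Sequential conjugate updates are equivalent to a single update on the pooled data, so total successes = posterior α − prior α and total failures = posterior β − prior β.
Total across both batches: 18−7=11 defective items, 29−19=10 good items.
Subtract the first batch: 11−3=8 defective items and 10−4=6 good items.

8 defective items and 6 good items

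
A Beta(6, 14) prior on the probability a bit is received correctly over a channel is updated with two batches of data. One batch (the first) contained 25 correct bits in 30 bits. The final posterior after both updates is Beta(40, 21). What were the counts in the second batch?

Sequential conjugate updates are equivalent to a single update on the pooled data, so total successes = posterior α − prior α and total failures = posterior β − prior β.
Total across both batches: 40−6=34 correct bits, 21−14=7 errors.
Subtract the first batch: 34−25=9 correct bits and 7−5=2 errors.

9 correct bits and 2 errors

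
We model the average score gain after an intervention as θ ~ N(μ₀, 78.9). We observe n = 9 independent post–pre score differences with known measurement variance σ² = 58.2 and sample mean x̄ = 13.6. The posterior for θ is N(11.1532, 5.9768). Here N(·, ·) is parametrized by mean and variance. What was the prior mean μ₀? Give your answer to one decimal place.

With known observation variance, the Normal–Normal posterior has precision τ_n = τ₀ + n/σ² and mean μ_n = (τ₀μ₀ + (n/σ²)x̄)/τ_n.
Here τ₀ = 1/78.9 = 0.012674 and τ_data = 9/58.2 = 0.154639, so τ_n = 0.167313.
Rearranging for μ₀: μ₀ = (μ_n·τ_n − τ_data·x̄)/τ₀ = (11.1532·0.167313 − 0.154639·13.6) / 0.012674 = -0.237015/0.012674 ≈ -18.7.

μ₀ = -18.7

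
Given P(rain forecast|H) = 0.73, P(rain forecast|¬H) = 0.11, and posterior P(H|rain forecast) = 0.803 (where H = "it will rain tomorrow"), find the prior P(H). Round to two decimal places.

In odds form, posterior odds = prior odds × likelihood ratio, so prior odds = posterior odds ÷ LR.
Posterior odds = 0.803/(1−0.803) = 4.0761. LR = 0.73/0.11 = 6.6364.
Prior odds = 4.0761/6.6364 = 0.6142, so P(H) = 0.6142/(1+0.6142) ≈ 0.38.

P(H) = 0.38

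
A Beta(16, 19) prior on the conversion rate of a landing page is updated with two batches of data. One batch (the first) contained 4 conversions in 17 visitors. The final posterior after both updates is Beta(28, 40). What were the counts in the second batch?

8 conversions and 8 bounces

Because Beta–binomial updating is additive in the counts, the combined data contributed (α_post−α_prior, β_post−β_prior) successes and failures.
Total across both batches: 28−16=12 conversions, 40−19=21 bounces.
Subtract the first batch: 12−4=8 conversions and 21−13=8 bounces.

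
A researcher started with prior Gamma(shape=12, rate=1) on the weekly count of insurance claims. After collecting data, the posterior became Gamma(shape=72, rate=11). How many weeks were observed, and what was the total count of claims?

A Gamma(α, β) prior (rate parametrization) on a Poisson rate with n observations summing to S gives posterior Gamma(α+S, β+n).
Matching: Σxᵢ = 72 − 12 = 60 and n = 11 − 1 = 10.

n = 10 weeks with total 60 claims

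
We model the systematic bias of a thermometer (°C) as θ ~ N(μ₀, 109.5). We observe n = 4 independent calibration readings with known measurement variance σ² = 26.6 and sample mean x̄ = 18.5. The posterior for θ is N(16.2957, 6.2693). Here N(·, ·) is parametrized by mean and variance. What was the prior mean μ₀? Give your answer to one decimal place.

μ₀ = -20.0

With known observation variance, the Normal–Normal posterior has precision τ_n = τ₀ + n/σ² and mean μ_n = (τ₀μ₀ + (n/σ²)x̄)/τ_n.
Here τ₀ = 1/109.5 = 0.009132 and τ_data = 4/26.6 = 0.150376, so τ_n = 0.159508.
Rearranging for μ₀: μ₀ = (μ_n·τ_n − τ_data·x̄)/τ₀ = (16.2957·0.159508 − 0.150376·18.5) / 0.009132 = -0.182661/0.009132 ≈ -20.0.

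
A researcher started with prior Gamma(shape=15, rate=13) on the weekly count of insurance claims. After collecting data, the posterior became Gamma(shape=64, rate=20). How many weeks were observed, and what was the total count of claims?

n = 7 weeks with total 49 claims

A Gamma(α, β) prior (rate parametrization) on a Poisson rate with n observations summing to S gives posterior Gamma(α+S, β+n).
Matching: Σxᵢ = 64 − 15 = 49 and n = 20 − 13 = 7.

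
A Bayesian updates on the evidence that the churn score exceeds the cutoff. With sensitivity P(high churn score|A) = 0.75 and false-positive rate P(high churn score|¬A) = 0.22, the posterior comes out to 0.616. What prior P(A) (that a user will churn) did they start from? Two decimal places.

In odds form, posterior odds = prior odds × likelihood ratio, so prior odds = posterior odds ÷ LR.
Posterior odds = 0.616/(1−0.616) = 1.6042. LR = 0.75/0.22 = 3.4091.
Prior odds = 1.6042/3.4091 = 0.4706, so P(A) = 0.4706/(1+0.4706) ≈ 0.32.

P(A) = 0.32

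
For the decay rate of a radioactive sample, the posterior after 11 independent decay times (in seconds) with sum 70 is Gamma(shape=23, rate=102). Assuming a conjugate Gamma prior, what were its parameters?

Gamma(shape=12, rate=32)

Gamma–exponential conjugacy: posterior shape = α + n, posterior rate = β + Σtᵢ.
So α = 23 − 11 = 12 and β = 102 − 70 = 32.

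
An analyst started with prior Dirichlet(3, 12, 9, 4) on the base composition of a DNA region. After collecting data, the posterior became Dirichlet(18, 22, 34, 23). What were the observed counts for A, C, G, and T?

counts (15, 10, 25, 19)

For a Dirichlet(α) prior with multinomial counts c, the posterior is Dirichlet(α + c) componentwise.
Counts are posterior − prior componentwise: 18−3=15, 22−12=10, 34−9=25, 23−4=19.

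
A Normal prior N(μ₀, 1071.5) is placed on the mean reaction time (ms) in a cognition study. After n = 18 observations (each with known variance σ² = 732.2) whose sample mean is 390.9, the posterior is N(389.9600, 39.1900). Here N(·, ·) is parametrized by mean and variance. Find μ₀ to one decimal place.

The posterior mean is a precision-weighted average: μ_n = (τ₀μ₀ + τ_data·x̄)/(τ₀+τ_data), with τ₀=1/σ₀² and τ_data=n/σ².
Here τ₀ = 1/1071.5 = 0.000933 and τ_data = 18/732.2 = 0.024583, so τ_n = 0.025516.
Rearranging for μ₀: μ₀ = (μ_n·τ_n − τ_data·x̄)/τ₀ = (389.9600·0.025516 − 0.024583·390.9) / 0.000933 = 0.340725/0.000933 ≈ 365.2.

μ₀ = 365.2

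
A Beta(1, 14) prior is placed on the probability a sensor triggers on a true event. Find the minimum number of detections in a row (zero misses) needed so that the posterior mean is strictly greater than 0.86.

After k detections and 0 misses the posterior is Beta(1+k, 14), with mean (1+k)/(1+14+k).
Set (1+k)/(15+k) > 0.86 and solve: k > (0.86·15 − 1)/(1 − 0.86) = 85.000.
The smallest integer exceeding 85.000 is 86.

k = 86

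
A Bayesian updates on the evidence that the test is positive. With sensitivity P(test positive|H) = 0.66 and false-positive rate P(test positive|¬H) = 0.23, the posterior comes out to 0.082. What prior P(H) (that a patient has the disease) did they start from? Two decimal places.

Bayes' rule in odds form gives O(H|E) = O(H)·[P(E|H)/P(E|¬H)], hence O(H) = O(H|E)/LR.
Posterior odds = 0.082/(1−0.082) = 0.0893. LR = 0.66/0.23 = 2.8696.
Prior odds = 0.0893/2.8696 = 0.0311, so P(H) = 0.0311/(1+0.0311) ≈ 0.03.

P(H) = 0.03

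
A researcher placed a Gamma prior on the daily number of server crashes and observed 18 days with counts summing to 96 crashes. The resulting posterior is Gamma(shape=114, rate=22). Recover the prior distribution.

Gamma(shape=18, rate=4)

Gamma–Poisson conjugacy: posterior shape = α + Σxᵢ, posterior rate = β + n.
So α = 114 − 96 = 18 and β = 22 − 18 = 4.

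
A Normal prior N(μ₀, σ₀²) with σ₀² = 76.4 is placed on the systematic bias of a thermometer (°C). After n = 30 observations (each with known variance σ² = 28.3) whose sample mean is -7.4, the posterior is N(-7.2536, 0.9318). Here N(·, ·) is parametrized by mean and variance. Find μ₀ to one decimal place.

The posterior mean is a precision-weighted average: μ_n = (τ₀μ₀ + τ_data·x̄)/(τ₀+τ_data), with τ₀=1/σ₀² and τ_data=n/σ².
Here τ₀ = 1/76.4 = 0.013089 and τ_data = 30/28.3 = 1.060071, so τ_n = 1.073160.
Rearranging for μ₀: μ₀ = (μ_n·τ_n − τ_data·x̄)/τ₀ = (-7.2536·1.073160 − 1.060071·-7.4) / 0.013089 = 0.060252/0.013089 ≈ 4.6.

μ₀ = 4.6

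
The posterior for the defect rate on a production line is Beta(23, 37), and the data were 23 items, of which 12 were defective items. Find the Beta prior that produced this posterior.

A Beta(a, b) prior with s successes and f failures in binomial data gives a Beta(a+s, b+f) posterior.
Subtract the data counts: 23−12=11, 37−11=26.

Beta(11, 26)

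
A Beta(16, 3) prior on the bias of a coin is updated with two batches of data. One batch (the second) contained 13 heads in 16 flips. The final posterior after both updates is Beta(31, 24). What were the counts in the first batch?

Because Beta–binomial updating is additive in the counts, the combined data contributed (α_post−α_prior, β_post−β_prior) successes and failures.
Total across both batches: 31−16=15 heads, 24−3=21 tails.
Subtract the second batch: 15−13=2 heads and 21−3=18 tails.

2 heads and 18 tails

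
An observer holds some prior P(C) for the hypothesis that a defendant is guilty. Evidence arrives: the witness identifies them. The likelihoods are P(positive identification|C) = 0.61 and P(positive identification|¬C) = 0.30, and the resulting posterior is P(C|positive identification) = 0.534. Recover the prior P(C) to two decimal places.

Bayes' rule in odds form gives O(C|E) = O(C)·[P(E|C)/P(E|¬C)], hence O(C) = O(C|E)/LR.
Posterior odds = 0.534/(1−0.534) = 1.1459. LR = 0.61/0.30 = 2.0333.
Prior odds = 1.1459/2.0333 = 0.5636, so P(C) = 0.5636/(1+0.5636) ≈ 0.36.

P(C) = 0.36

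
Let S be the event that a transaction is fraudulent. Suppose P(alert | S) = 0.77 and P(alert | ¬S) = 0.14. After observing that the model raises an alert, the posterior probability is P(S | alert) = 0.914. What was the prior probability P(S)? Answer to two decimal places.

Bayes' rule in odds form gives O(S|E) = O(S)·[P(E|S)/P(E|¬S)], hence O(S) = O(S|E)/LR.
Posterior odds = 0.914/(1−0.914) = 10.6279. LR = 0.77/0.14 = 5.5000.
Prior odds = 10.6279/5.5000 = 1.9323, so P(S) = 1.9323/(1+1.9323) ≈ 0.66.

P(S) = 0.66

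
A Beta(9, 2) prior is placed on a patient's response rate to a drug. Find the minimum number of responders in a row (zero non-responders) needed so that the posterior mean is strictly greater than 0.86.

After k responders and 0 non-responders the posterior is Beta(9+k, 2), with mean (9+k)/(9+2+k).
Set (9+k)/(11+k) > 0.86 and solve: k > (0.86·11 − 9)/(1 − 0.86) = 3.286.
The smallest integer exceeding 3.286 is 4.

k = 4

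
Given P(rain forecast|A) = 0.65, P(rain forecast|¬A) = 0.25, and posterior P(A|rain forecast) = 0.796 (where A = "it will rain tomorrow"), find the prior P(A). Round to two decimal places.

P(A) = 0.60

In odds form, posterior odds = prior odds × likelihood ratio, so prior odds = posterior odds ÷ LR.
Posterior odds = 0.796/(1−0.796) = 3.9020. LR = 0.65/0.25 = 2.6000.
Prior odds = 3.9020/2.6000 = 1.5008, so P(A) = 1.5008/(1+1.5008) ≈ 0.60.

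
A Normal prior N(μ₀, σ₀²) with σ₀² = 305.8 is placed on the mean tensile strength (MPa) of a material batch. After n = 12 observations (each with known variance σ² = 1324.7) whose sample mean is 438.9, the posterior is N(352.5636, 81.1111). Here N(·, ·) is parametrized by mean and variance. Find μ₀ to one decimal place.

μ₀ = 113.4

The posterior mean is a precision-weighted average: μ_n = (τ₀μ₀ + τ_data·x̄)/(τ₀+τ_data), with τ₀=1/σ₀² and τ_data=n/σ².
Here τ₀ = 1/305.8 = 0.003270 and τ_data = 12/1324.7 = 0.009059, so τ_n = 0.012329.
Rearranging for μ₀: μ₀ = (μ_n·τ_n − τ_data·x̄)/τ₀ = (352.5636·0.012329 − 0.009059·438.9) / 0.003270 = 0.370762/0.003270 ≈ 113.4.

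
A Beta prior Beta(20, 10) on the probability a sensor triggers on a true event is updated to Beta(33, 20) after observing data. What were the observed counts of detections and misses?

13 detections and 10 misses

A Beta(a, b) prior with s successes and f failures in binomial data gives a Beta(a+s, b+f) posterior.
So s = 33 − 20 = 13 and f = 20 − 10 = 10.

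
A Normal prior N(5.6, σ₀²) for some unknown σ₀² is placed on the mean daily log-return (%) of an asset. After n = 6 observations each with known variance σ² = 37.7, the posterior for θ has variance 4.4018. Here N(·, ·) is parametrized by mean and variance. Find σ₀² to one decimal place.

σ₀² = 14.7

For the Normal–Normal model with known σ², precisions add: τ_n = τ₀ + n/σ².
So 1/σ₀² = 1/4.4018 − 6/37.7 = 0.227180 − 0.159151 = 0.068029.
Hence σ₀² = 1/0.068029 ≈ 14.7.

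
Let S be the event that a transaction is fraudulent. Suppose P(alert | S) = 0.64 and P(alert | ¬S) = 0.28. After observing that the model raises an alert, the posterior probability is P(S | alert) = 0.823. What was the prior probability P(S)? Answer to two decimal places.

In odds form, posterior odds = prior odds × likelihood ratio, so prior odds = posterior odds ÷ LR.
Posterior odds = 0.823/(1−0.823) = 4.6497. LR = 0.64/0.28 = 2.2857.
Prior odds = 4.6497/2.2857 = 2.0343, so P(S) = 2.0343/(1+2.0343) ≈ 0.67.

P(S) = 0.67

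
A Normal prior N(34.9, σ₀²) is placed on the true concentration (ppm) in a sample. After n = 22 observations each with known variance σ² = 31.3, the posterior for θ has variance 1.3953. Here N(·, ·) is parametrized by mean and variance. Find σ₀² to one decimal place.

σ₀² = 72.4

Posterior precision equals prior precision plus data precision: 1/σ_n² = 1/σ₀² + n/σ².
So 1/σ₀² = 1/1.3953 − 22/31.3 = 0.716692 − 0.702875 = 0.013817.
Hence σ₀² = 1/0.013817 ≈ 72.4.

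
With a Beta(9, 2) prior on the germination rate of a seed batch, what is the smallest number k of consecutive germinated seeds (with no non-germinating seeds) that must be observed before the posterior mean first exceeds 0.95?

k = 30

After k germinated seeds and 0 non-germinating seeds the posterior is Beta(9+k, 2), with mean (9+k)/(9+2+k).
Set (9+k)/(11+k) > 0.95 and solve: k > (0.95·11 − 9)/(1 − 0.95) = 29.000.
The smallest integer exceeding 29.000 is 30, and checking k=30: (39)/(41) = 0.9512 > 0.95.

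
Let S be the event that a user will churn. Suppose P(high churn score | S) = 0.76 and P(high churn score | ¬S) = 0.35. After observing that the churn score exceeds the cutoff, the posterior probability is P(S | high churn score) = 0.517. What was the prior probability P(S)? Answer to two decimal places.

Bayes' rule in odds form gives O(S|E) = O(S)·[P(E|S)/P(E|¬S)], hence O(S) = O(S|E)/LR.
Posterior odds = 0.517/(1−0.517) = 1.0704. LR = 0.76/0.35 = 2.1714.
Prior odds = 1.0704/2.1714 = 0.4930, so P(S) = 0.4930/(1+0.4930) ≈ 0.33.

P(S) = 0.33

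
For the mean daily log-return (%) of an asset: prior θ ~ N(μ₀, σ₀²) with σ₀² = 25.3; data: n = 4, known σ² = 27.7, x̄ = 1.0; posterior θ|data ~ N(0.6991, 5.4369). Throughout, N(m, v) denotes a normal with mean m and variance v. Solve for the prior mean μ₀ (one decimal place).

μ₀ = -0.4

The posterior mean is a precision-weighted average: μ_n = (τ₀μ₀ + τ_data·x̄)/(τ₀+τ_data), with τ₀=1/σ₀² and τ_data=n/σ².
Here τ₀ = 1/25.3 = 0.039526 and τ_data = 4/27.7 = 0.144404, so τ_n = 0.183930.
Rearranging for μ₀: μ₀ = (μ_n·τ_n − τ_data·x̄)/τ₀ = (0.6991·0.183930 − 0.144404·1.0) / 0.039526 = -0.015819/0.039526 ≈ -0.4.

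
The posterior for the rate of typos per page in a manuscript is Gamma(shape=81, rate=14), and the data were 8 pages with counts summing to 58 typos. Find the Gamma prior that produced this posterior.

Gamma(shape=23, rate=6)

A Gamma(α, β) prior (rate parametrization) on a Poisson rate with n observations summing to S gives posterior Gamma(α+S, β+n).
So α = 81 − 58 = 23 and β = 14 − 8 = 6.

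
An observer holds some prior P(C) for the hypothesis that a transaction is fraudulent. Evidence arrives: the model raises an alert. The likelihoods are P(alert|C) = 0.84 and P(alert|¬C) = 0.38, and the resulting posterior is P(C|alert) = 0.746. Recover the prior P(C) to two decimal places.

In odds form, posterior odds = prior odds × likelihood ratio, so prior odds = posterior odds ÷ LR.
Posterior odds = 0.746/(1−0.746) = 2.9370. LR = 0.84/0.38 = 2.2105.
Prior odds = 2.9370/2.2105 = 1.3287, so P(C) = 1.3287/(1+1.3287) ≈ 0.57.

P(C) = 0.57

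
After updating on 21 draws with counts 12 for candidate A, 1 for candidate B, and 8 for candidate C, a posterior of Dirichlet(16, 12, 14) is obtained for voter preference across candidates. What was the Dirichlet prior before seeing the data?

Dirichlet(4, 11, 6)

For a Dirichlet(α) prior with multinomial counts c, the posterior is Dirichlet(α + c) componentwise.
Subtract each count from the matching posterior parameter: 16−12=4, 12−1=11, 14−8=6.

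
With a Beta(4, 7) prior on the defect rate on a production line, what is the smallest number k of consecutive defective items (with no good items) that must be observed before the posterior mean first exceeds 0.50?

After k defective items and 0 good items the posterior is Beta(4+k, 7), with mean (4+k)/(4+7+k).
Set (4+k)/(11+k) > 0.50 and solve: k > (0.50·11 − 4)/(1 − 0.50) = 3.000.
The smallest integer exceeding 3.000 is 4.

k = 4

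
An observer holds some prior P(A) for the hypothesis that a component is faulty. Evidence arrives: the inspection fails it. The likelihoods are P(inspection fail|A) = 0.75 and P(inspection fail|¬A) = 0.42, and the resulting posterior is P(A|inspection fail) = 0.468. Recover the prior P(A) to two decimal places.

P(A) = 0.33

In odds form, posterior odds = prior odds × likelihood ratio, so prior odds = posterior odds ÷ LR.
Posterior odds = 0.468/(1−0.468) = 0.8797. LR = 0.75/0.42 = 1.7857.
Prior odds = 0.8797/1.7857 = 0.4926, so P(A) = 0.4926/(1+0.4926) ≈ 0.33.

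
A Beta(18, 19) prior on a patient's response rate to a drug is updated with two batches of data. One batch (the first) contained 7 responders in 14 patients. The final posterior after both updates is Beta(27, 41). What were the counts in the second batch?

Sequential conjugate updates are equivalent to a single update on the pooled data, so total successes = posterior α − prior α and total failures = posterior β − prior β.
Total across both batches: 27−18=9 responders, 41−19=22 non-responders.
Subtract the first batch: 9−7=2 responders and 22−7=15 non-responders.

2 responders and 15 non-responders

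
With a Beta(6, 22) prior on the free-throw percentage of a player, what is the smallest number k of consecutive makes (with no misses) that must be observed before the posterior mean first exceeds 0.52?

k = 18

After k makes and 0 misses the posterior is Beta(6+k, 22), with mean (6+k)/(6+22+k).
Set (6+k)/(28+k) > 0.52 and solve: k > (0.52·28 − 6)/(1 − 0.52) = 17.833.
The smallest integer exceeding 17.833 is 18.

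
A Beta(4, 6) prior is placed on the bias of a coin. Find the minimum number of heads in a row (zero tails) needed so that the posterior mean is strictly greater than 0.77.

k = 17

After k heads and 0 tails the posterior is Beta(4+k, 6), with mean (4+k)/(4+6+k).
Set (4+k)/(10+k) > 0.77 and solve: k > (0.77·10 − 4)/(1 − 0.77) = 16.087.
The smallest integer exceeding 16.087 is 17, and checking k=17: (21)/(27) = 0.7778 > 0.77.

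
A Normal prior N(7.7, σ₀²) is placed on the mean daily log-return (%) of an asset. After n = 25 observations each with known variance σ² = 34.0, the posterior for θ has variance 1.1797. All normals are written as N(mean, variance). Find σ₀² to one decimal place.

Posterior precision equals prior precision plus data precision: 1/σ_n² = 1/σ₀² + n/σ².
So 1/σ₀² = 1/1.1797 − 25/34.0 = 0.847673 − 0.735294 = 0.112379.
Hence σ₀² = 1/0.112379 ≈ 8.9.

σ₀² = 8.9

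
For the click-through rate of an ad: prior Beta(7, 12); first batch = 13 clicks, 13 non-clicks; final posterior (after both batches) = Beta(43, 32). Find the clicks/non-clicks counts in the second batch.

23 clicks and 7 non-clicks

Because Beta–binomial updating is additive in the counts, the combined data contributed (α_post−α_prior, β_post−β_prior) successes and failures.
Total across both batches: 43−7=36 clicks, 32−12=20 non-clicks.
Subtract the first batch: 36−13=23 clicks and 20−13=7 non-clicks.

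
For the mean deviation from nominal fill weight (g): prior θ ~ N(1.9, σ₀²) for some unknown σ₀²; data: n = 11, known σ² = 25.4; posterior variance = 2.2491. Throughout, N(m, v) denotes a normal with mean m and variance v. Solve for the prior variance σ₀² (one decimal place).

σ₀² = 86.6

For the Normal–Normal model with known σ², precisions add: τ_n = τ₀ + n/σ².
So 1/σ₀² = 1/2.2491 − 11/25.4 = 0.444622 − 0.433071 = 0.011551.
Hence σ₀² = 1/0.011551 ≈ 86.6.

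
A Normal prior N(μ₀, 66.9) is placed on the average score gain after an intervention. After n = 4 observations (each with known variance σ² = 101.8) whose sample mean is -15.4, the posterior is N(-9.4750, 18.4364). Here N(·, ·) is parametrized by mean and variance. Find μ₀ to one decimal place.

With known observation variance, the Normal–Normal posterior has precision τ_n = τ₀ + n/σ² and mean μ_n = (τ₀μ₀ + (n/σ²)x̄)/τ_n.
Here τ₀ = 1/66.9 = 0.014948 and τ_data = 4/101.8 = 0.039293, so τ_n = 0.054241.
Rearranging for μ₀: μ₀ = (μ_n·τ_n − τ_data·x̄)/τ₀ = (-9.4750·0.054241 − 0.039293·-15.4) / 0.014948 = 0.091179/0.014948 ≈ 6.1.

μ₀ = 6.1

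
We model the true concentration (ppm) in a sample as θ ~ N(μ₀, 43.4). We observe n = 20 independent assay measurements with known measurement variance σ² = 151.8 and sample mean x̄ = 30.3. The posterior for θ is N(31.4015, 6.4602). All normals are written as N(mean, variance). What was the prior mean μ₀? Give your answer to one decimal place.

With known observation variance, the Normal–Normal posterior has precision τ_n = τ₀ + n/σ² and mean μ_n = (τ₀μ₀ + (n/σ²)x̄)/τ_n.
Here τ₀ = 1/43.4 = 0.023041 and τ_data = 20/151.8 = 0.131752, so τ_n = 0.154793.
Rearranging for μ₀: μ₀ = (μ_n·τ_n − τ_data·x̄)/τ₀ = (31.4015·0.154793 − 0.131752·30.3) / 0.023041 = 0.868647/0.023041 ≈ 37.7.

μ₀ = 37.7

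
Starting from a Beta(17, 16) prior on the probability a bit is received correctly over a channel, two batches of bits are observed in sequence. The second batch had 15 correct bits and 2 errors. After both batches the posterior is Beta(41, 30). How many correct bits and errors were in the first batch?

Because Beta–binomial updating is additive in the counts, the combined data contributed (α_post−α_prior, β_post−β_prior) successes and failures.
Total across both batches: 41−17=24 correct bits, 30−16=14 errors.
Subtract the second batch: 24−15=9 correct bits and 14−2=12 errors.

9 correct bits and 12 errors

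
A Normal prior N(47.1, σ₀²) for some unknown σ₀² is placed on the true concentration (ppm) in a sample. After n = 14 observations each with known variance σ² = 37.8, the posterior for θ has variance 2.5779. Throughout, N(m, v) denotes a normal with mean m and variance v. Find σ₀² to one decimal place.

Posterior precision equals prior precision plus data precision: 1/σ_n² = 1/σ₀² + n/σ².
So 1/σ₀² = 1/2.5779 − 14/37.8 = 0.387913 − 0.370370 = 0.017543.
Hence σ₀² = 1/0.017543 ≈ 57.0.

σ₀² = 57.0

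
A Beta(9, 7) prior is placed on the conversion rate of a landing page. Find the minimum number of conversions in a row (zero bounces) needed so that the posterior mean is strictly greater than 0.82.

k = 23

After k conversions and 0 bounces the posterior is Beta(9+k, 7), with mean (9+k)/(9+7+k).
Set (9+k)/(16+k) > 0.82 and solve: k > (0.82·16 − 9)/(1 − 0.82) = 22.889.
The smallest integer exceeding 22.889 is 23, and checking k=23: (32)/(39) = 0.8205 > 0.82.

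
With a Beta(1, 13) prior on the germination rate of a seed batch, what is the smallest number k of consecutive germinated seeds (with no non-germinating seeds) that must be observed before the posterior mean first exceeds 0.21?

After k germinated seeds and 0 non-germinating seeds the posterior is Beta(1+k, 13), with mean (1+k)/(1+13+k).
Set (1+k)/(14+k) > 0.21 and solve: k > (0.21·14 − 1)/(1 − 0.21) = 2.456.
The smallest integer exceeding 2.456 is 3, and checking k=3: (4)/(17) = 0.2353 > 0.21.

k = 3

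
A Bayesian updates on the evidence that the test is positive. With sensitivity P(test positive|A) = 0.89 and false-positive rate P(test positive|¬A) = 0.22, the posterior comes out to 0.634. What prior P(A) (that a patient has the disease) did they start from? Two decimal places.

P(A) = 0.30

Bayes' rule in odds form gives O(A|E) = O(A)·[P(E|A)/P(E|¬A)], hence O(A) = O(A|E)/LR.
Posterior odds = 0.634/(1−0.634) = 1.7322. LR = 0.89/0.22 = 4.0455.
Prior odds = 1.7322/4.0455 = 0.4282, so P(A) = 0.4282/(1+0.4282) ≈ 0.30.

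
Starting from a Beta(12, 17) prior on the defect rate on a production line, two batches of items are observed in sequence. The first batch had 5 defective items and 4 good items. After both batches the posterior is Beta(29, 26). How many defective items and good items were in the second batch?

Because Beta–binomial updating is additive in the counts, the combined data contributed (α_post−α_prior, β_post−β_prior) successes and failures.
Total across both batches: 29−12=17 defective items, 26−17=9 good items.
Subtract the first batch: 17−5=12 defective items and 9−4=5 good items.

12 defective items and 5 good items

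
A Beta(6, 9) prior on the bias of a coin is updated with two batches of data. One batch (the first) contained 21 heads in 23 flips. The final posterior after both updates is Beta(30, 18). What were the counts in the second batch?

Sequential conjugate updates are equivalent to a single update on the pooled data, so total successes = posterior α − prior α and total failures = posterior β − prior β.
Total across both batches: 30−6=24 heads, 18−9=9 tails.
Subtract the first batch: 24−21=3 heads and 9−2=7 tails.

3 heads and 7 tails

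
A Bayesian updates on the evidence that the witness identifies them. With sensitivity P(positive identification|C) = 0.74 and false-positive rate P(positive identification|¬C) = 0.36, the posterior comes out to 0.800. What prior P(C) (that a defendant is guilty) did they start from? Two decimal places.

P(C) = 0.66

In odds form, posterior odds = prior odds × likelihood ratio, so prior odds = posterior odds ÷ LR.
Posterior odds = 0.800/(1−0.800) = 4.0000. LR = 0.74/0.36 = 2.0556.
Prior odds = 4.0000/2.0556 = 1.9459, so P(C) = 1.9459/(1+1.9459) ≈ 0.66.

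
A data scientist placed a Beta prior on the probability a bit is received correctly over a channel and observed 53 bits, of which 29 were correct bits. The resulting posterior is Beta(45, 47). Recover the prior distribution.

A Beta(a, b) prior with s successes and f failures in binomial data gives a Beta(a+s, b+f) posterior.
So a = 45 − 29 = 16 and b = 47 − 24 = 23.

Beta(16, 23)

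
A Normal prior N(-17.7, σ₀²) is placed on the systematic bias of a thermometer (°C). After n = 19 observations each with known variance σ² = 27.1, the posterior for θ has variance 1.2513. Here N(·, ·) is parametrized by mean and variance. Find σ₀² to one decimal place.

σ₀² = 10.2

For the Normal–Normal model with known σ², precisions add: τ_n = τ₀ + n/σ².
So 1/σ₀² = 1/1.2513 − 19/27.1 = 0.799169 − 0.701107 = 0.098062.
Hence σ₀² = 1/0.098062 ≈ 10.2.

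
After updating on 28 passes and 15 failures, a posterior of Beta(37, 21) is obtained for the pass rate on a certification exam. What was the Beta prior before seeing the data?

Beta(9, 6)

Beta is conjugate to the binomial likelihood: posterior = Beta(a+s, b+f).
Subtract the data counts: 37−28=9, 21−15=6.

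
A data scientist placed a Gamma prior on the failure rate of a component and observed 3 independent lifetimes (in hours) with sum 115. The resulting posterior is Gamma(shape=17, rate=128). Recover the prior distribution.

For an exponential likelihood with a Gamma(α, β) prior on the rate, n observations with total T give posterior Gamma(α+n, β+T).
So α = 17 − 3 = 14 and β = 128 − 115 = 13.

Gamma(shape=14, rate=13)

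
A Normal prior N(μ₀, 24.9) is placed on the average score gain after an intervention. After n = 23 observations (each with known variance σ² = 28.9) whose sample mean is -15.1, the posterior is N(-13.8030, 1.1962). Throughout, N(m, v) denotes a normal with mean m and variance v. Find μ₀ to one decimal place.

With known observation variance, the Normal–Normal posterior has precision τ_n = τ₀ + n/σ² and mean μ_n = (τ₀μ₀ + (n/σ²)x̄)/τ_n.
Here τ₀ = 1/24.9 = 0.040161 and τ_data = 23/28.9 = 0.795848, so τ_n = 0.836009.
Rearranging for μ₀: μ₀ = (μ_n·τ_n − τ_data·x̄)/τ₀ = (-13.8030·0.836009 − 0.795848·-15.1) / 0.040161 = 0.477873/0.040161 ≈ 11.9.

μ₀ = 11.9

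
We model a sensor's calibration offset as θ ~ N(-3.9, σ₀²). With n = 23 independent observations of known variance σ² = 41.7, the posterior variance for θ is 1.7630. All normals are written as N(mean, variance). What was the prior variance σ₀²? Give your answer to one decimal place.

σ₀² = 63.9

For the Normal–Normal model with known σ², precisions add: τ_n = τ₀ + n/σ².
So 1/σ₀² = 1/1.7630 − 23/41.7 = 0.567215 − 0.551559 = 0.015656.
Hence σ₀² = 1/0.015656 ≈ 63.9.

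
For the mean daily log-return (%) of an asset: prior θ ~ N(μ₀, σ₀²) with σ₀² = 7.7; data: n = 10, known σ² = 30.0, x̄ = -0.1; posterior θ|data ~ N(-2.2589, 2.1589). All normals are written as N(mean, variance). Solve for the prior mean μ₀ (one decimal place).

With known observation variance, the Normal–Normal posterior has precision τ_n = τ₀ + n/σ² and mean μ_n = (τ₀μ₀ + (n/σ²)x̄)/τ_n.
Here τ₀ = 1/7.7 = 0.129870 and τ_data = 10/30.0 = 0.333333, so τ_n = 0.463203.
Rearranging for μ₀: μ₀ = (μ_n·τ_n − τ_data·x̄)/τ₀ = (-2.2589·0.463203 − 0.333333·-0.1) / 0.129870 = -1.012996/0.129870 ≈ -7.8.

μ₀ = -7.8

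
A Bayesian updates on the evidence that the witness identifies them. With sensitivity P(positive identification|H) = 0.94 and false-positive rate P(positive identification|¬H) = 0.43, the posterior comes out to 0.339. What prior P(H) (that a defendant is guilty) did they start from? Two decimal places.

Bayes' rule in odds form gives O(H|E) = O(H)·[P(E|H)/P(E|¬H)], hence O(H) = O(H|E)/LR.
Posterior odds = 0.339/(1−0.339) = 0.5129. LR = 0.94/0.43 = 2.1860.
Prior odds = 0.5129/2.1860 = 0.2346, so P(H) = 0.2346/(1+0.2346) ≈ 0.19.

P(H) = 0.19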